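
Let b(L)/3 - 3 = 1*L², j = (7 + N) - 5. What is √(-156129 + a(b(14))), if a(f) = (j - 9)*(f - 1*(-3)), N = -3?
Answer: 17*I*√561 ≈ 402.65*I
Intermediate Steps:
j = -1 (j = (7 - 3) - 5 = 4 - 5 = -1)
b(L) = 9 + 3*L² (b(L) = 9 + 3*(1*L²) = 9 + 3*L²)
a(f) = -30 - 10*f (a(f) = (-1 - 9)*(f - 1*(-3)) = -10*(f + 3) = -10*(3 + f) = -30 - 10*f)
√(-156129 + a(b(14))) = √(-156129 + (-30 - 10*(9 + 3*14²))) = √(-156129 + (-30 - 10*(9 + 3*196))) = √(-156129 + (-30 - 10*(9 + 588))) = √(-156129 + (-30 - 10*597)) = √(-156129 + (-30 - 5970)) = √(-156129 - 6000) = √(-162129) = 17*I*√561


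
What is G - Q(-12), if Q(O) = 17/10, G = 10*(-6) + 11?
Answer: -507/10 ≈ -50.700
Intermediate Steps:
G = -49 (G = -60 + 11 = -49)
Q(O) = 17/10 (Q(O) = 17*(⅒) = 17/10)
G - Q(-12) = -49 - 1*17/10 = -49 - 17/10 = -507/10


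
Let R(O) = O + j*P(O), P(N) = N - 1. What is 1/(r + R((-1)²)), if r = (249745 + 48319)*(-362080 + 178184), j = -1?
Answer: -1/54812777343 ≈ -1.8244e-11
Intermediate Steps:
P(N) = -1 + N
R(O) = 1 (R(O) = O - (-1 + O) = O + (1 - O) = 1)
r = -54812777344 (r = 298064*(-183896) = -54812777344)
1/(r + R((-1)²)) = 1/(-54812777344 + 1) = 1/(-54812777343) = -1/54812777343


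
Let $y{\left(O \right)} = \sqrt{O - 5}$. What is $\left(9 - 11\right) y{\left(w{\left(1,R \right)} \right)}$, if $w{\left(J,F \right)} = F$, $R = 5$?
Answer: $0$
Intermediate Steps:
$y{\left(O \right)} = \sqrt{-5 + O}$
$\left(9 - 11\right) y{\left(w{\left(1,R \right)} \right)} = \left(9 - 11\right) \sqrt{-5 + 5} = - 2 \sqrt{0} = \left(-2\right) 0 = 0$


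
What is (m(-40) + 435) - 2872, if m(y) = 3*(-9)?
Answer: -2464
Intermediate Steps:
m(y) = -27
(m(-40) + 435) - 2872 = (-27 + 435) - 2872 = 408 - 2872 = -2464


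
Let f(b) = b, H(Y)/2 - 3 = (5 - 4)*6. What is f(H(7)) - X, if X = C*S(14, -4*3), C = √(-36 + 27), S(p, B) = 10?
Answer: 18 - 30*I ≈ 18.0 - 30.0*I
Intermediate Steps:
H(Y) = 18 (H(Y) = 6 + 2*((5 - 4)*6) = 6 + 2*(1*6) = 6 + 2*6 = 6 + 12 = 18)
C = 3*I (C = √(-9) = 3*I ≈ 3.0*I)
X = 30*I (X = (3*I)*10 = 30*I ≈ 30.0*I)
f(H(7)) - X = 18 - 30*I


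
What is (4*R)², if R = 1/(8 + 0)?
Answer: ¼ ≈ 0.25000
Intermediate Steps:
R = ⅛ (R = 1/8 = ⅛ ≈ 0.12500)
(4*R)² = (4*(⅛))² = (½)² = ¼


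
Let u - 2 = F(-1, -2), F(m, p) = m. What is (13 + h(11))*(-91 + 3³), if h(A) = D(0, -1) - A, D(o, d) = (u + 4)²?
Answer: -1728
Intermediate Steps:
u = 1 (u = 2 - 1 = 1)
D(o, d) = 25 (D(o, d) = (1 + 4)² = 5² = 25)
h(A) = 25 - A
(13 + h(11))*(-91 + 3³) = (13 + (25 - 1*11))*(-91 + 3³) = (13 + (25 - 11))*(-91 + 27) = (13 + 14)*(-64) = 27*(-64) = -1728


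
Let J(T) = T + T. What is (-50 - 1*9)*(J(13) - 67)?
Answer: 2419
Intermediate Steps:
J(T) = 2*T
(-50 - 1*9)*(J(13) - 67) = (-50 - 1*9)*(2*13 - 67) = (-50 - 9)*(26 - 67) = -59*(-41) = 2419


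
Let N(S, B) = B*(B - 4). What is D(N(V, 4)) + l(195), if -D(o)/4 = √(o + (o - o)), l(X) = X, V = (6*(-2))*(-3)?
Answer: 195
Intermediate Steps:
V = 36 (V = -12*(-3) = 36)
N(S, B) = B*(-4 + B)
D(o) = -4*√o (D(o) = -4*√(o + (o - o)) = -4*√(o + 0) = -4*√o)
D(N(V, 4)) + l(195) = -4*2*√(-4 + 4) + 195 = -4*√(4*0) + 195 = -4*√0 + 195 = -4*0 + 195 = 0 + 195 = 195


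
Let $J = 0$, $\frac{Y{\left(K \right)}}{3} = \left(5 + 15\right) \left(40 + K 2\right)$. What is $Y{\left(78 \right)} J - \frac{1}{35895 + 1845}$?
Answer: $- \frac{1}{37740} \approx -2.6497 \cdot 10^{-5}$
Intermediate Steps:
$Y{\left(K \right)} = 2400 + 120 K$ ($Y{\left(K \right)} = 3 \left(5 + 15\right) \left(40 + K 2\right) = 3 \cdot 20 \left(40 + 2 K\right) = 3 \left(800 + 40 K\right) = 2400 + 120 K$)
$Y{\left(78 \right)} J - \frac{1}{35895 + 1845} = \left(2400 + 120 \cdot 78\right) 0 - \frac{1}{35895 + 1845} = \left(2400 + 9360\right) 0 - \frac{1}{37740} = 11760 \cdot 0 - \frac{1}{37740} = 0 - \frac{1}{37740} = - \frac{1}{37740}$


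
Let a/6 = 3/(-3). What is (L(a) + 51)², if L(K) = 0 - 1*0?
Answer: 2601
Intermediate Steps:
a = -6 (a = 6*(3/(-3)) = 6*(3*(-⅓)) = 6*(-1) = -6)
L(K) = 0 (L(K) = 0 + 0 = 0)
(L(a) + 51)² = (0 + 51)² = 51² = 2601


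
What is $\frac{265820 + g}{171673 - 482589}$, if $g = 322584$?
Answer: $- \frac{147101}{77729} \approx -1.8925$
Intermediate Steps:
$\frac{265820 + g}{171673 - 482589} = \frac{265820 + 322584}{171673 - 482589} = \frac{588404}{-310916} = 588404 \left(- \frac{1}{310916}\right) = - \frac{147101}{77729}$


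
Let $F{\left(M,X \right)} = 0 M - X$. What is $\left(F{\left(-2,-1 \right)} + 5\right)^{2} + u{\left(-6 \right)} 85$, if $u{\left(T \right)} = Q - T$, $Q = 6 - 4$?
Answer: $716$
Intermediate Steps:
$Q = 2$
$F{\left(M,X \right)} = - X$ ($F{\left(M,X \right)} = 0 - X = - X$)
$u{\left(T \right)} = 2 - T$
$\left(F{\left(-2,-1 \right)} + 5\right)^{2} + u{\left(-6 \right)} 85 = \left(\left(-1\right) \left(-1\right) + 5\right)^{2} + \left(2 - -6\right) 85 = \left(1 + 5\right)^{2} + \left(2 + 6\right) 85 = 6^{2} + 8 \cdot 85 = 36 + 680 = 716$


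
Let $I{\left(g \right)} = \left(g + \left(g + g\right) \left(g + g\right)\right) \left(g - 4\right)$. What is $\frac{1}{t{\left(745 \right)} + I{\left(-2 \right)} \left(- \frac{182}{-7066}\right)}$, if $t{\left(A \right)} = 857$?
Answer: $\frac{3533}{3020137} \approx 0.0011698$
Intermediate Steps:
$I{\left(g \right)} = \left(-4 + g\right) \left(g + 4 g^{2}\right)$ ($I{\left(g \right)} = \left(g + 2 g 2 g\right) \left(-4 + g\right) = \left(g + 4 g^{2}\right) \left(-4 + g\right) = \left(-4 + g\right) \left(g + 4 g^{2}\right)$)
$\frac{1}{t{\left(745 \right)} + I{\left(-2 \right)} \left(- \frac{182}{-7066}\right)} = \frac{1}{857 + - 2 \left(-4 - -30 + 4 \left(-2\right)^{2}\right) \left(- \frac{182}{-7066}\right)} = \frac{1}{857 + - 2 \left(-4 + 30 + 4 \cdot 4\right) \left(\left(-182\right) \left(- \frac{1}{7066}\right)\right)} = \frac{1}{857 + - 2 \left(-4 + 30 + 16\right) \frac{91}{3533}} = \frac{1}{857 + \left(-2\right) 42 \cdot \frac{91}{3533}} = \frac{1}{857 - \frac{7644}{3533}} = \frac{1}{\frac{3020137}{3533}} = \frac{3533}{3020137}$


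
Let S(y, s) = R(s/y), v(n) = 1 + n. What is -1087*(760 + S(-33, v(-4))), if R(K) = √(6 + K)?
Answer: -826120 - 1087*√737/11 ≈ -8.2880e+5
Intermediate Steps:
S(y, s) = √(6 + s/y)
-1087*(760 + S(-33, v(-4))) = -1087*(760 + √(6 + (1 - 4)/(-33))) = -1087*(760 + √(6 - 3*(-1/33))) = -1087*(760 + √(6 + 1/11)) = -1087*(760 + √(67/11)) = -1087*(760 + √737/11) = -826120 - 1087*√737/11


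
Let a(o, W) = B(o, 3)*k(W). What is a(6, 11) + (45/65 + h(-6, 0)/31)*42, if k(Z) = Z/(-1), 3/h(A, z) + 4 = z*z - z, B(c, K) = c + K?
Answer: -57177/806 ≈ -70.939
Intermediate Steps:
B(c, K) = K + c
h(A, z) = 3/(-4 + z**2 - z) (h(A, z) = 3/(-4 + (z*z - z)) = 3/(-4 + (z**2 - z)) = 3/(-4 + z**2 - z))
k(Z) = -Z (k(Z) = Z*(-1) = -Z)
a(o, W) = -W*(3 + o) (a(o, W) = (3 + o)*(-W) = -W*(3 + o))
a(6, 11) + (45/65 + h(-6, 0)/31)*42 = -1*11*(3 + 6) + (45/65 + (3/(-4 + 0**2 - 1*0))/31)*42 = -1*11*9 + (45*(1/65) + (3/(-4 + 0 + 0))*(1/31))*42 = -99 + (9/13 + (3/(-4))*(1/31))*42 = -99 + (9/13 + (3*(-1/4))*(1/31))*42 = -99 + (9/13 - 3/4*1/31)*42 = -99 + (9/13 - 3/124)*42 = -99 + (1077/1612)*42 = -99 + 22617/806 = -57177/806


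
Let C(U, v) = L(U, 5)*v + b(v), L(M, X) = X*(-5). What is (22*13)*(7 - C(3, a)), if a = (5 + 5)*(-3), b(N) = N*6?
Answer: -161018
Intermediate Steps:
b(N) = 6*N
a = -30 (a = 10*(-3) = -30)
L(M, X) = -5*X
C(U, v) = -19*v (C(U, v) = (-5*5)*v + 6*v = -25*v + 6*v = -19*v)
(22*13)*(7 - C(3, a)) = (22*13)*(7 - (-19)*(-30)) = 286*(7 - 1*570) = 286*(7 - 570) = 286*(-563) = -161018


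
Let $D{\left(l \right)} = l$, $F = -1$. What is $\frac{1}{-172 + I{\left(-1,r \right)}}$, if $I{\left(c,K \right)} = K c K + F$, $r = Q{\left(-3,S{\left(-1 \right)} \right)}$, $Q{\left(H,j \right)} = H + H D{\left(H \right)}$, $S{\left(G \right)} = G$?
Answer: $- \frac{1}{209} \approx -0.0047847$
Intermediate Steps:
$Q{\left(H,j \right)} = H + H^{2}$ ($Q{\left(H,j \right)} = H + H H = H + H^{2}$)
$r = 6$ ($r = - 3 \left(1 - 3\right) = \left(-3\right) \left(-2\right) = 6$)
$I{\left(c,K \right)} = -1 + c K^{2}$ ($I{\left(c,K \right)} = K c K - 1 = c K^{2} - 1 = -1 + c K^{2}$)
$\frac{1}{-172 + I{\left(-1,r \right)}} = \frac{1}{-172 - 37} = \frac{1}{-209} = - \frac{1}{209}$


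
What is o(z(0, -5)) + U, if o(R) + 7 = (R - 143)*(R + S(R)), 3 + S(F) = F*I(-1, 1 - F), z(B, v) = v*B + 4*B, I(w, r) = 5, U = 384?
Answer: 806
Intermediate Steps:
z(B, v) = 4*B + B*v (z(B, v) = B*v + 4*B = 4*B + B*v)
S(F) = -3 + 5*F (S(F) = -3 + F*5 = -3 + 5*F)
o(R) = -7 + (-143 + R)*(-3 + 6*R) (o(R) = -7 + (R - 143)*(R + (-3 + 5*R)) = -7 + (-143 + R)*(-3 + 6*R))
o(z(0, -5)) + U = (422 - 0*(4 - 5) + 6*(0*(4 - 5))²) + 384 = (422 - 0*(-1) + 6*(0*(-1))²) + 384 = (422 - 861*0 + 6*0²) + 384 = (422 + 0 + 6*0) + 384 = (422 + 0 + 0) + 384 = 422 + 384 = 806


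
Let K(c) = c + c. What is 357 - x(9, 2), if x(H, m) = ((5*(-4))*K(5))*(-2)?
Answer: -43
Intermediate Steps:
K(c) = 2*c
x(H, m) = 400 (x(H, m) = ((5*(-4))*(2*5))*(-2) = -20*10*(-2) = -200*(-2) = 400)
357 - x(9, 2) = 357 - 1*400 = 357 - 400 = -43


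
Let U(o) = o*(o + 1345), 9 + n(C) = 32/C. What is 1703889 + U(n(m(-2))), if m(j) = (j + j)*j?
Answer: 1697189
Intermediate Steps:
m(j) = 2*j**2 (m(j) = (2*j)*j = 2*j**2)
n(C) = -9 + 32/C
U(o) = o*(1345 + o)
1703889 + U(n(m(-2))) = 1703889 + (-9 + 32/((2*(-2)**2)))*(1345 + (-9 + 32/((2*(-2)**2)))) = 1703889 + (-9 + 32/((2*4)))*(1345 + (-9 + 32/((2*4)))) = 1703889 + (-9 + 32/8)*(1345 + (-9 + 32/8)) = 1703889 + (-9 + 32*(1/8))*(1345 + (-9 + 32*(1/8))) = 1703889 + (-9 + 4)*(1345 + (-9 + 4)) = 1703889 - 5*(1345 - 5) = 1703889 - 5*1340 = 1703889 - 6700 = 1697189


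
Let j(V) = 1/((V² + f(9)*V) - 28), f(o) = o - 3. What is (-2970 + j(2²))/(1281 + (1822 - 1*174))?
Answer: -35639/35148 ≈ -1.0140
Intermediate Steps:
f(o) = -3 + o
j(V) = 1/(-28 + V² + 6*V) (j(V) = 1/((V² + (-3 + 9)*V) - 28) = 1/((V² + 6*V) - 28) = 1/(-28 + V² + 6*V))
(-2970 + j(2²))/(1281 + (1822 - 1*174)) = (-2970 + 1/(-28 + (2²)² + 6*2²))/(1281 + (1822 - 1*174)) = (-2970 + 1/(-28 + 4² + 6*4))/(1281 + (1822 - 174)) = (-2970 + 1/(-28 + 16 + 24))/(1281 + 1648) = (-2970 + 1/12)/2929 = (-2970 + 1/12)*(1/2929) = -35639/12*1/2929 = -35639/35148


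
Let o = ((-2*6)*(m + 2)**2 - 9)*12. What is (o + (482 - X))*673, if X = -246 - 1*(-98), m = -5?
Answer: -520902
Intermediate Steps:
X = -148 (X = -246 + 98 = -148)
o = -1404 (o = ((-2*6)*(-5 + 2)**2 - 9)*12 = (-12*(-3)**2 - 9)*12 = (-12*9 - 9)*12 = (-108 - 9)*12 = -117*12 = -1404)
(o + (482 - X))*673 = (-1404 + (482 - 1*(-148)))*673 = (-1404 + (482 + 148))*673 = (-1404 + 630)*673 = -774*673 = -520902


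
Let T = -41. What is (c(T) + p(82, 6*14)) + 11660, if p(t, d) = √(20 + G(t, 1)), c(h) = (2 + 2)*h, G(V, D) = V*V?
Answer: 11496 + 2*√1686 ≈ 11578.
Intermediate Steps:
G(V, D) = V²
c(h) = 4*h
p(t, d) = √(20 + t²)
(c(T) + p(82, 6*14)) + 11660 = (4*(-41) + √(20 + 82²)) + 11660 = (-164 + √(20 + 6724)) + 11660 = (-164 + √6744) + 11660 = (-164 + 2*√1686) + 11660 = 11496 + 2*√1686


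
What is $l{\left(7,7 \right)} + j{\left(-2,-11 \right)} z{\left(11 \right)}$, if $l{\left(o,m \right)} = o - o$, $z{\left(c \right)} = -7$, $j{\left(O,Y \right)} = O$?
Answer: $14$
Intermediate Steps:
$l{\left(o,m \right)} = 0$
$l{\left(7,7 \right)} + j{\left(-2,-11 \right)} z{\left(11 \right)} = 0 - -14 = 0 + 14 = 14$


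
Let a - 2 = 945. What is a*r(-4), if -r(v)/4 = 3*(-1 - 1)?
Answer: 22728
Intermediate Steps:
a = 947 (a = 2 + 945 = 947)
r(v) = 24 (r(v) = -12*(-1 - 1) = -12*(-2) = -4*(-6) = 24)
a*r(-4) = 947*24 = 22728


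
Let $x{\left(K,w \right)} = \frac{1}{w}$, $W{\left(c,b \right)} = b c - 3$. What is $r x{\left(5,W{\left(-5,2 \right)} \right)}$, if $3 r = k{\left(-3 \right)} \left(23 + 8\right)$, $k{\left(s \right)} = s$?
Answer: $\frac{31}{13} \approx 2.3846$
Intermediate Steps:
$W{\left(c,b \right)} = -3 + b c$
$r = -31$ ($r = \frac{\left(-3\right) \left(23 + 8\right)}{3} = \frac{\left(-3\right) 31}{3} = \frac{1}{3} \left(-93\right) = -31$)
$r x{\left(5,W{\left(-5,2 \right)} \right)} = - \frac{31}{-3 + 2 \left(-5\right)} = - \frac{31}{-3 - 10} = - \frac{31}{-13} = \left(-31\right) \left(- \frac{1}{13}\right) = \frac{31}{13}$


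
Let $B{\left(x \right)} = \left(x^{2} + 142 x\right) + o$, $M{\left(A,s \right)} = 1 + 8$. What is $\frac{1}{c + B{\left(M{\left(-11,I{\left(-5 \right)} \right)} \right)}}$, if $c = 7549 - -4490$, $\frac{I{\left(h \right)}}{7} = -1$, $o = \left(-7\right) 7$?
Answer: $\frac{1}{13349} \approx 7.4912 \cdot 10^{-5}$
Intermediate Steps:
$o = -49$
$I{\left(h \right)} = -7$ ($I{\left(h \right)} = 7 \left(-1\right) = -7$)
$M{\left(A,s \right)} = 9$
$B{\left(x \right)} = -49 + x^{2} + 142 x$ ($B{\left(x \right)} = \left(x^{2} + 142 x\right) - 49 = -49 + x^{2} + 142 x$)
$c = 12039$ ($c = 7549 + 4490 = 12039$)
$\frac{1}{c + B{\left(M{\left(-11,I{\left(-5 \right)} \right)} \right)}} = \frac{1}{12039 + \left(-49 + 9^{2} + 142 \cdot 9\right)} = \frac{1}{12039 + \left(-49 + 81 + 1278\right)} = \frac{1}{12039 + 1310} = \frac{1}{13349}$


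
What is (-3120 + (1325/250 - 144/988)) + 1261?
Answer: -4578999/2470 ≈ -1853.8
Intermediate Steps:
(-3120 + (1325/250 - 144/988)) + 1261 = (-3120 + (1325*(1/250) - 144*1/988)) + 1261 = (-3120 + (53/10 - 36/247)) + 1261 = (-3120 + 12731/2470) + 1261 = -7693669/2470 + 1261 = -4578999/2470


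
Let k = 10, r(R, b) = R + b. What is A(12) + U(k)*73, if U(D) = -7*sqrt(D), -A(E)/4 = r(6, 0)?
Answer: -24 - 511*sqrt(10) ≈ -1639.9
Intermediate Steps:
A(E) = -24 (A(E) = -4*(6 + 0) = -4*6 = -24)
A(12) + U(k)*73 = -24 - 7*sqrt(10)*73 = -24 - 511*sqrt(10)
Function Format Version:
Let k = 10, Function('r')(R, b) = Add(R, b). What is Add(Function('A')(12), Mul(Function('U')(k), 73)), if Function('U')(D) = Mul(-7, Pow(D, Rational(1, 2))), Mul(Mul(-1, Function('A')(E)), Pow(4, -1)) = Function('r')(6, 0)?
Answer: Add(-24, Mul(-511, Pow(10, Rational(1, 2)))) ≈ -1639.9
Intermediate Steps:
Function('A')(E) = -24 (Function('A')(E) = Mul(-4, Add(6, 0)) = Mul(-4, 6) = -24)
Add(Function('A')(12), Mul(Function('U')(k), 73)) = Add(-24, Mul(Mul(-7, Pow(10, Rational(1, 2))), 73)) = Add(-24, Mul(-511, Pow(10, Rational(1, 2))))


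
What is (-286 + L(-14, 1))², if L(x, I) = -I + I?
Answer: 81796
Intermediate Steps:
L(x, I) = 0
(-286 + L(-14, 1))² = (-286 + 0)² = (-286)² = 81796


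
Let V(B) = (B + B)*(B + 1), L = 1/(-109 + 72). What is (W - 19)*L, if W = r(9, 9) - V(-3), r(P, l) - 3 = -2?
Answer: 30/37 ≈ 0.81081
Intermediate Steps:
L = -1/37 (L = 1/(-37) = -1/37 ≈ -0.027027)
r(P, l) = 1 (r(P, l) = 3 - 2 = 1)
V(B) = 2*B*(1 + B) (V(B) = (2*B)*(1 + B) = 2*B*(1 + B))
W = -11 (W = 1 - 2*(-3)*(1 - 3) = 1 - 2*(-3)*(-2) = 1 - 1*12 = 1 - 12 = -11)
(W - 19)*L = (-11 - 19)*(-1/37) = -30*(-1/37) = 30/37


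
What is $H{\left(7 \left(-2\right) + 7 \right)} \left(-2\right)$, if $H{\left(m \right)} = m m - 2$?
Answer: $-94$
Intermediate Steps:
$H{\left(m \right)} = -2 + m^{2}$ ($H{\left(m \right)} = m^{2} - 2 = -2 + m^{2}$)
$H{\left(7 \left(-2\right) + 7 \right)} \left(-2\right) = \left(-2 + \left(7 \left(-2\right) + 7\right)^{2}\right) \left(-2\right) = \left(-2 + \left(-14 + 7\right)^{2}\right) \left(-2\right) = \left(-2 + \left(-7\right)^{2}\right) \left(-2\right) = \left(-2 + 49\right) \left(-2\right) = 47 \left(-2\right) = -94$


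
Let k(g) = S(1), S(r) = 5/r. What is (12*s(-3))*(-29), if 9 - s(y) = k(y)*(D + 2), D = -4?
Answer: -6612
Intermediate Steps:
k(g) = 5 (k(g) = 5/1 = 5*1 = 5)
s(y) = 19 (s(y) = 9 - 5*(-4 + 2) = 9 - 5*(-2) = 9 - 1*(-10) = 9 + 10 = 19)
(12*s(-3))*(-29) = (12*19)*(-29) = 228*(-29) = -6612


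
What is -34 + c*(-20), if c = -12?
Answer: 206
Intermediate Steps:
-34 + c*(-20) = -34 - 12*(-20) = -34 + 240 = 206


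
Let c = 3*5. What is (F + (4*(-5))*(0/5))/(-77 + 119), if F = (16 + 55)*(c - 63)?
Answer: -568/7 ≈ -81.143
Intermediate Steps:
c = 15
F = -3408 (F = (16 + 55)*(15 - 63) = 71*(-48) = -3408)
(F + (4*(-5))*(0/5))/(-77 + 119) = (-3408 + (4*(-5))*(0/5))/(-77 + 119) = (-3408 - 0/5)/42 = (-3408 - 20*0)/42 = (-3408 + 0)/42 = (1/42)*(-3408) = -568/7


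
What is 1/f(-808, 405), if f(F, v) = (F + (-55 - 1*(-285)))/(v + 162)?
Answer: -567/578 ≈ -0.98097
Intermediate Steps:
f(F, v) = (230 + F)/(162 + v) (f(F, v) = (F + (-55 + 285))/(162 + v) = (F + 230)/(162 + v) = (230 + F)/(162 + v))
1/f(-808, 405) = 1/((230 - 808)/(162 + 405)) = 1/(-578/567) = -567/578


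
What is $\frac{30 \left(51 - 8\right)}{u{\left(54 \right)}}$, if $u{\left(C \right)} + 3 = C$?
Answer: $\frac{430}{17} \approx 25.294$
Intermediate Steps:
$u{\left(C \right)} = -3 + C$
$\frac{30 \left(51 - 8\right)}{u{\left(54 \right)}} = \frac{30 \left(51 - 8\right)}{-3 + 54} = \frac{30 \left(51 - 8\right)}{51} = 30 \cdot 43 \cdot \frac{1}{51} = 1290 \cdot \frac{1}{51} = \frac{430}{17}$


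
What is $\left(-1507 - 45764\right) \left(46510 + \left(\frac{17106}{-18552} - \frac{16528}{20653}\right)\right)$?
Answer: $- \frac{140393718406635351}{63859076} \approx -2.1985 \cdot 10^{9}$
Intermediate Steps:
$\left(-1507 - 45764\right) \left(46510 + \left(\frac{17106}{-18552} - \frac{16528}{20653}\right)\right) = - 47271 \left(46510 + \left(17106 \left(- \frac{1}{18552}\right) - \frac{16528}{20653}\right)\right) = - 47271 \left(46510 - \frac{109986279}{63859076}\right) = \left(-47271\right) \frac{2969975638481}{63859076} = - \frac{140393718406635351}{63859076}$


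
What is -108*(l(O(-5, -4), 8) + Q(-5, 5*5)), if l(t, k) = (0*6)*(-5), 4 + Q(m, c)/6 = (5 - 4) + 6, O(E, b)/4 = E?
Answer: -1944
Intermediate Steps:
O(E, b) = 4*E
Q(m, c) = 18 (Q(m, c) = -24 + 6*((5 - 4) + 6) = -24 + 6*(1 + 6) = -24 + 6*7 = -24 + 42 = 18)
l(t, k) = 0 (l(t, k) = 0*(-5) = 0)
-108*(l(O(-5, -4), 8) + Q(-5, 5*5)) = -108*(0 + 18) = -108*18 = -1944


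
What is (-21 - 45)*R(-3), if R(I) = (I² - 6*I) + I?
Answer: -1584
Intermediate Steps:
R(I) = I² - 5*I
(-21 - 45)*R(-3) = (-21 - 45)*(-3*(-5 - 3)) = -(-198)*(-8) = -66*24 = -1584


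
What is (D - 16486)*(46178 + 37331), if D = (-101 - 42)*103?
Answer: -2606733435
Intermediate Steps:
D = -14729 (D = -143*103 = -14729)
(D - 16486)*(46178 + 37331) = (-14729 - 16486)*(46178 + 37331) = -31215*83509 = -2606733435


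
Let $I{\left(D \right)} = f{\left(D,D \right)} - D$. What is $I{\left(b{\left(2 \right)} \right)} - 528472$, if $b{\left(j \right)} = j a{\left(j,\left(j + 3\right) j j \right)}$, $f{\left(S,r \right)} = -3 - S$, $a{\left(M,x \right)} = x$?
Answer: $-528555$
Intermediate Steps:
$b{\left(j \right)} = j^{3} \left(3 + j\right)$ ($b{\left(j \right)} = j \left(j + 3\right) j j = j \left(3 + j\right) j j = j j \left(3 + j\right) j = j j^{2} \left(3 + j\right) = j^{3} \left(3 + j\right)$)
$I{\left(D \right)} = -3 - 2 D$ ($I{\left(D \right)} = \left(-3 - D\right) - D = -3 - 2 D$)
$I{\left(b{\left(2 \right)} \right)} - 528472 = \left(-3 - 2 \cdot 2^{3} \left(3 + 2\right)\right) - 528472 = \left(-3 - 2 \cdot 8 \cdot 5\right) - 528472 = \left(-3 - 80\right) - 528472 = -83 - 528472 = -528555$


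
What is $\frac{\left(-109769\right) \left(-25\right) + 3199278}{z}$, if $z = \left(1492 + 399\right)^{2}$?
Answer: $\frac{5943503}{3575881} \approx 1.6621$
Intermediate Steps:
$z = 3575881$ ($z = 1891^{2} = 3575881$)
$\frac{\left(-109769\right) \left(-25\right) + 3199278}{z} = \frac{\left(-109769\right) \left(-25\right) + 3199278}{3575881} = \left(2744225 + 3199278\right) \frac{1}{3575881} = 5943503 \cdot \frac{1}{3575881} = \frac{5943503}{3575881}$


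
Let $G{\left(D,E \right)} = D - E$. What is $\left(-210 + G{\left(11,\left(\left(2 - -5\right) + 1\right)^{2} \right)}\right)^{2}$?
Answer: $69169$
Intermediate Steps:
$\left(-210 + G{\left(11,\left(\left(2 - -5\right) + 1\right)^{2} \right)}\right)^{2} = \left(-210 + \left(11 - \left(\left(2 - -5\right) + 1\right)^{2}\right)\right)^{2} = \left(-210 + \left(11 - \left(\left(2 + 5\right) + 1\right)^{2}\right)\right)^{2} = \left(-210 + \left(11 - \left(7 + 1\right)^{2}\right)\right)^{2} = \left(-210 + \left(11 - 8^{2}\right)\right)^{2} = \left(-210 + \left(11 - 64\right)\right)^{2} = \left(-210 - 53\right)^{2} = \left(-263\right)^{2} = 69169$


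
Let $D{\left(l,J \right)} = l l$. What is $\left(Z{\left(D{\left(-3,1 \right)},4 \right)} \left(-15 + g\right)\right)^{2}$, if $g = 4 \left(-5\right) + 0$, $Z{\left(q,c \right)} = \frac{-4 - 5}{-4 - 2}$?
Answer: $\frac{11025}{4} \approx 2756.3$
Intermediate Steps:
$D{\left(l,J \right)} = l^{2}$
$Z{\left(q,c \right)} = \frac{3}{2}$ ($Z{\left(q,c \right)} = - \frac{9}{-6} = \left(-9\right) \left(- \frac{1}{6}\right) = \frac{3}{2}$)
$g = -20$ ($g = -20 + 0 = -20$)
$\left(Z{\left(D{\left(-3,1 \right)},4 \right)} \left(-15 + g\right)\right)^{2} = \left(\frac{3 \left(-15 - 20\right)}{2}\right)^{2} = \left(\frac{3}{2} \left(-35\right)\right)^{2} = \left(- \frac{105}{2}\right)^{2} = \frac{11025}{4}$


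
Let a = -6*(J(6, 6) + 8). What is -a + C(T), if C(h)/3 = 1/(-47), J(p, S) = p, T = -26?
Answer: 3945/47 ≈ 83.936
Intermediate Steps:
C(h) = -3/47 (C(h) = 3/(-47) = 3*(-1/47) = -3/47)
a = -84 (a = -6*(6 + 8) = -6*14 = -84)
-a + C(T) = -1*(-84) - 3/47 = 84 - 3/47 = 3945/47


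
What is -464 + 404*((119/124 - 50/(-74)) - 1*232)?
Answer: -107280421/1147 ≈ -93531.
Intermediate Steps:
-464 + 404*((119/124 - 50/(-74)) - 1*232) = -464 + 404*((119*(1/124) - 50*(-1/74)) - 232) = -464 + 404*((119/124 + 25/37) - 232) = -464 + 404*(7503/4588 - 232) = -464 + 404*(-1056913/4588) = -464 - 106748213/1147 = -107280421/1147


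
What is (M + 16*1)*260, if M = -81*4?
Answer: -80080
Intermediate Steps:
M = -324
(M + 16*1)*260 = (-324 + 16*1)*260 = (-324 + 16)*260 = -308*260 = -80080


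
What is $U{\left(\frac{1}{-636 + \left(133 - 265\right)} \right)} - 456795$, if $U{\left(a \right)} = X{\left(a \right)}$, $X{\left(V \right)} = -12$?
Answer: $-456807$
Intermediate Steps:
$U{\left(a \right)} = -12$
$U{\left(\frac{1}{-636 + \left(133 - 265\right)} \right)} - 456795 = -12 - 456795 = -456807$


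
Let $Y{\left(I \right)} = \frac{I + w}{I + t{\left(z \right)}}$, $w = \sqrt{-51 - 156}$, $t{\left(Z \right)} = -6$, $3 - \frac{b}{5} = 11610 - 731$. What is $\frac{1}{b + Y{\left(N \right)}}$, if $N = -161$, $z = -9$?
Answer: $- \frac{1516576933}{82469991527608} + \frac{501 i \sqrt{23}}{82469991527608} \approx -1.8389 \cdot 10^{-5} + 2.9134 \cdot 10^{-11} i$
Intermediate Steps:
$b = -54380$ ($b = 15 - 5 \left(11610 - 731\right) = 15 - 54395 = -54380$)
$w = 3 i \sqrt{23}$ ($w = \sqrt{-207} = 3 i \sqrt{23} \approx 14.387 i$)
$Y{\left(I \right)} = \frac{I + 3 i \sqrt{23}}{-6 + I}$ ($Y{\left(I \right)} = \frac{I + 3 i \sqrt{23}}{I - 6} = \frac{I + 3 i \sqrt{23}}{-6 + I}$)
$\frac{1}{b + Y{\left(N \right)}} = \frac{1}{-54380 + \frac{-161 + 3 i \sqrt{23}}{-6 - 161}} = \frac{1}{-54380 + \frac{-161 + 3 i \sqrt{23}}{-167}} = \frac{1}{-54380 - \frac{-161 + 3 i \sqrt{23}}{167}} = \frac{1}{-54380 + \left(\frac{161}{167} - \frac{3 i \sqrt{23}}{167}\right)} = \frac{1}{- \frac{9081299}{167} - \frac{3 i \sqrt{23}}{167}}$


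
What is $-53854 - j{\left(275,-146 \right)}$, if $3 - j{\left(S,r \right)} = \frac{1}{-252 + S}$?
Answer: $- \frac{1238710}{23} \approx -53857.0$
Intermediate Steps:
$j{\left(S,r \right)} = 3 - \frac{1}{-252 + S}$
$-53854 - j{\left(275,-146 \right)} = -53854 - \frac{-757 + 3 \cdot 275}{-252 + 275} = -53854 - \frac{-757 + 825}{23} = -53854 - \frac{1}{23} \cdot 68 = -53854 - \frac{68}{23} = - \frac{1238710}{23}$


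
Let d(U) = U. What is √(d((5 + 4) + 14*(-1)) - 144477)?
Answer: I*√144482 ≈ 380.11*I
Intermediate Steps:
√(d((5 + 4) + 14*(-1)) - 144477) = √(((5 + 4) + 14*(-1)) - 144477) = √((9 - 14) - 144477) = √(-5 - 144477) = √(-144482) = I*√144482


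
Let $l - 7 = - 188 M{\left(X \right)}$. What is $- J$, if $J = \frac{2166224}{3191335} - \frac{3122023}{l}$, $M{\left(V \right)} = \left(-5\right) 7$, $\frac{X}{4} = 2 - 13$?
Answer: $\frac{1421307479031}{3003046235} \approx 473.29$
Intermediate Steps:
$X = -44$ ($X = 4 \left(2 - 13\right) = 4 \left(-11\right) = -44$)
$M{\left(V \right)} = -35$
$l = 6587$ ($l = 7 - -6580 = 7 + 6580 = 6587$)
$J = - \frac{1421307479031}{3003046235}$ ($J = \frac{2166224}{3191335} - \frac{3122023}{6587} = - \frac{1421307479031}{3003046235} \approx -473.29$)
$- J = \left(-1\right) \left(- \frac{1421307479031}{3003046235}\right) = \frac{1421307479031}{3003046235}$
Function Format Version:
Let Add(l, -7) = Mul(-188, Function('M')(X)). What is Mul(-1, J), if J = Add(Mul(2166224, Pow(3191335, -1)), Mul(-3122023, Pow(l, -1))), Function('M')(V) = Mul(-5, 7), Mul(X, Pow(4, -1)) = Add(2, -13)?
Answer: Rational(1421307479031, 3003046235) ≈ 473.29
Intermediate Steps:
X = -44 (X = Mul(4, Add(2, -13)) = Mul(4, -11) = -44)
Function('M')(V) = -35
l = 6587 (l = Add(7, Mul(-188, -35)) = Add(7, 6580) = 6587)
J = Rational(-1421307479031, 3003046235) (J = Add(Mul(2166224, Pow(3191335, -1)), Mul(-3122023, Pow(6587, -1))) = Add(Mul(2166224, Rational(1, 3191335)), Mul(-3122023, Rational(1, 6587))) = Add(Rational(2166224, 3191335), Rational(-3122023, 6587)) = Rational(-1421307479031, 3003046235) ≈ -473.29)
Mul(-1, J) = Mul(-1, Rational(-1421307479031, 3003046235)) = Rational(1421307479031, 3003046235)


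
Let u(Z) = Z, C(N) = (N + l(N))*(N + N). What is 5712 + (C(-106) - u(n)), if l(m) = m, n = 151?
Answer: 50505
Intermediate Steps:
C(N) = 4*N**2 (C(N) = (N + N)*(N + N) = (2*N)*(2*N) = 4*N**2)
5712 + (C(-106) - u(n)) = 5712 + (4*(-106)**2 - 1*151) = 5712 + (4*11236 - 151) = 5712 + (44944 - 151) = 5712 + 44793 = 50505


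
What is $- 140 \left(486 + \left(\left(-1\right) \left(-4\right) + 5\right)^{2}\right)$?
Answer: $-79380$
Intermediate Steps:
$- 140 \left(486 + \left(\left(-1\right) \left(-4\right) + 5\right)^{2}\right) = - 140 \left(486 + \left(4 + 5\right)^{2}\right) = - 140 \left(486 + 9^{2}\right) = - 140 \left(486 + 81\right) = \left(-140\right) 567 = -79380$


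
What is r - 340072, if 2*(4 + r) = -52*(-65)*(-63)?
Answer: -446546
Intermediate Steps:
r = -106474 (r = -4 + (-52*(-65)*(-63))/2 = -4 + (3380*(-63))/2 = -4 + (1/2)*(-212940) = -4 - 106470 = -106474)
r - 340072 = -106474 - 340072 = -446546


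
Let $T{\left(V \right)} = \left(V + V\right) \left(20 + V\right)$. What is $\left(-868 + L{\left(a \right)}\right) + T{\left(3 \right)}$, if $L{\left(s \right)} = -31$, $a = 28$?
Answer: $-761$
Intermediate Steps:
$T{\left(V \right)} = 2 V \left(20 + V\right)$
$\left(-868 + L{\left(a \right)}\right) + T{\left(3 \right)} = \left(-868 - 31\right) + 2 \cdot 3 \left(20 + 3\right) = -899 + 2 \cdot 3 \cdot 23 = -899 + 138 = -761$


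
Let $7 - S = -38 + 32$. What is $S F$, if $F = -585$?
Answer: $-7605$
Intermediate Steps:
$S = 13$ ($S = 7 - \left(-38 + 32\right) = 7 - -6 = 7 + 6 = 13$)
$S F = 13 \left(-585\right) = -7605$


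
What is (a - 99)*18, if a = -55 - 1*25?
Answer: -3222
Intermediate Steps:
a = -80 (a = -55 - 25 = -80)
(a - 99)*18 = (-80 - 99)*18 = -179*18 = -3222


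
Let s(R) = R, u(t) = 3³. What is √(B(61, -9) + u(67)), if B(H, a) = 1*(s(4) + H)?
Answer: 2*√23 ≈ 9.5917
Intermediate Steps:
u(t) = 27
B(H, a) = 4 + H (B(H, a) = 1*(4 + H) = 4 + H)
√(B(61, -9) + u(67)) = √((4 + 61) + 27) = √(65 + 27) = √92 = 2*√23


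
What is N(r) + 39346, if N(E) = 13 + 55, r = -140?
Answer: 39414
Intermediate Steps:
N(E) = 68
N(r) + 39346 = 68 + 39346 = 39414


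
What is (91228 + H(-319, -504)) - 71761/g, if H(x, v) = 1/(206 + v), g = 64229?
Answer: 1746104548169/19140242 ≈ 91227.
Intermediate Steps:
(91228 + H(-319, -504)) - 71761/g = (91228 + 1/(206 - 504)) - 71761/64229 = (91228 + 1/(-298)) - 71761*1/64229 = (91228 - 1/298) - 71761/64229 = 27185943/298 - 71761/64229 = 1746104548169/19140242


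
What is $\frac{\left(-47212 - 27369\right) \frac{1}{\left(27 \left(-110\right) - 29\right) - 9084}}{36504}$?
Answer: $\frac{5737}{33929064} \approx 0.00016909$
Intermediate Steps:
$\frac{\left(-47212 - 27369\right) \frac{1}{\left(27 \left(-110\right) - 29\right) - 9084}}{36504} = - \frac{74581}{\left(-2970 - 29\right) - 9084} \cdot \frac{1}{36504} = - \frac{74581}{-2999 - 9084} \cdot \frac{1}{36504} = - \frac{74581}{-12083} \cdot \frac{1}{36504} = \left(-74581\right) \left(- \frac{1}{12083}\right) \frac{1}{36504} = \frac{74581}{12083} \cdot \frac{1}{36504} = \frac{5737}{33929064}$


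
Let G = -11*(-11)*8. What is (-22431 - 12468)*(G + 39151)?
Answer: -1400112981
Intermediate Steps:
G = 968 (G = 121*8 = 968)
(-22431 - 12468)*(G + 39151) = (-22431 - 12468)*(968 + 39151) = -34899*40119 = -1400112981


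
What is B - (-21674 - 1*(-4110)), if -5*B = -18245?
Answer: 21213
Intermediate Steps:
B = 3649 (B = -⅕*(-18245) = 3649)
B - (-21674 - 1*(-4110)) = 3649 - (-21674 - 1*(-4110)) = 3649 - (-21674 + 4110) = 3649 - 1*(-17564) = 3649 + 17564 = 21213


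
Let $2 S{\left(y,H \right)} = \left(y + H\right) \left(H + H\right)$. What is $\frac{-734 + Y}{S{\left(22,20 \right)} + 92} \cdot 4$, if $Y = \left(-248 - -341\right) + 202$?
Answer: $- \frac{439}{233} \approx -1.8841$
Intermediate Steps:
$S{\left(y,H \right)} = H \left(H + y\right)$ ($S{\left(y,H \right)} = \frac{\left(y + H\right) \left(H + H\right)}{2} = \frac{\left(H + y\right) 2 H}{2} = \frac{2 H \left(H + y\right)}{2} = H \left(H + y\right)$)
$Y = 295$ ($Y = \left(-248 + 341\right) + 202 = 93 + 202 = 295$)
$\frac{-734 + Y}{S{\left(22,20 \right)} + 92} \cdot 4 = \frac{-734 + 295}{20 \left(20 + 22\right) + 92} \cdot 4 = - \frac{439}{20 \cdot 42 + 92} \cdot 4 = - \frac{439}{840 + 92} \cdot 4 = - \frac{439}{932} \cdot 4 = \left(-439\right) \frac{1}{932} \cdot 4 = \left(- \frac{439}{932}\right) 4 = - \frac{439}{233}$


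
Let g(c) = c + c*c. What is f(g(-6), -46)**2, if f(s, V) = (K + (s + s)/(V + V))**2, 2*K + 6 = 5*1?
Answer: 7890481/4477456 ≈ 1.7623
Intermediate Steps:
g(c) = c + c**2
K = -1/2 (K = -3 + (5*1)/2 = -3 + (1/2)*5 = -3 + 5/2 = -1/2 ≈ -0.50000)
f(s, V) = (-1/2 + s/V)**2 (f(s, V) = (-1/2 + (s + s)/(V + V))**2 = (-1/2 + (2*s)/((2*V)))**2 = (-1/2 + (2*s)*(1/(2*V)))**2 = (-1/2 + s/V)**2)
f(g(-6), -46)**2 = ((1/4)*(-46 - (-12)*(1 - 6))**2/(-46)**2)**2 = ((1/4)*(1/2116)*(-46 - (-12)*(-5))**2)**2 = ((1/4)*(1/2116)*(-46 - 2*30)**2)**2 = ((1/4)*(1/2116)*(-46 - 60)**2)**2 = ((1/4)*(1/2116)*(-106)**2)**2 = ((1/4)*(1/2116)*11236)**2 = (2809/2116)**2 = 7890481/4477456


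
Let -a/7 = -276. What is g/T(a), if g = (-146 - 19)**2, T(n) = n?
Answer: 9075/644 ≈ 14.092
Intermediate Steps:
a = 1932 (a = -7*(-276) = 1932)
g = 27225 (g = (-165)**2 = 27225)
g/T(a) = 27225/1932 = 27225*(1/1932) = 9075/644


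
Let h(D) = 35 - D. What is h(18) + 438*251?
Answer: 109955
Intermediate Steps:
h(18) + 438*251 = (35 - 1*18) + 438*251 = (35 - 18) + 109938 = 17 + 109938 = 109955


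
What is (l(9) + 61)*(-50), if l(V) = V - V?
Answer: -3050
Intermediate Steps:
l(V) = 0
(l(9) + 61)*(-50) = (0 + 61)*(-50) = 61*(-50) = -3050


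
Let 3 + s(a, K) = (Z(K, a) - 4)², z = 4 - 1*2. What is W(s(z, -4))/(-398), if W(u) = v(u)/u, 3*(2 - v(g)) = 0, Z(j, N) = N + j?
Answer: -1/6567 ≈ -0.00015228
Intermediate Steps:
v(g) = 2 (v(g) = 2 - ⅓*0 = 2 + 0 = 2)
z = 2 (z = 4 - 2 = 2)
s(a, K) = -3 + (-4 + K + a)² (s(a, K) = -3 + ((a + K) - 4)² = -3 + ((K + a) - 4)² = -3 + (-4 + K + a)²)
W(u) = 2/u
W(s(z, -4))/(-398) = (2/(-3 + (-4 - 4 + 2)²))/(-398) = (2/(-3 + (-6)²))*(-1/398) = (2/(-3 + 36))*(-1/398) = (2/33)*(-1/398) = -1/6567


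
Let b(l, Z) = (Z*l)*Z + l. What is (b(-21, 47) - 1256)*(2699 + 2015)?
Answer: -224697524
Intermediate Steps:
b(l, Z) = l + l*Z² (b(l, Z) = l*Z² + l = l + l*Z²)
(b(-21, 47) - 1256)*(2699 + 2015) = (-21*(1 + 47²) - 1256)*(2699 + 2015) = (-21*(1 + 2209) - 1256)*4714 = (-21*2210 - 1256)*4714 = (-46410 - 1256)*4714 = -47666*4714 = -224697524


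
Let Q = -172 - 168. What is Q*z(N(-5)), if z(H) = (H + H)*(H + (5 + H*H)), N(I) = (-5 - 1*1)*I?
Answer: -19074000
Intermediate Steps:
Q = -340
N(I) = -6*I (N(I) = (-5 - 1)*I = -6*I)
z(H) = 2*H*(5 + H + H²) (z(H) = (2*H)*(H + (5 + H²)) = (2*H)*(5 + H + H²) = 2*H*(5 + H + H²))
Q*z(N(-5)) = -680*(-6*(-5))*(5 - 6*(-5) + (-6*(-5))²) = -680*30*(5 + 30 + 30²) = -680*30*(5 + 30 + 900) = -680*30*935 = -340*56100 = -19074000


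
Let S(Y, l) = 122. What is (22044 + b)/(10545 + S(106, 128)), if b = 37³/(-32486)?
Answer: 19353263/9365626 ≈ 2.0664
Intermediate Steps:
b = -1369/878 (b = 50653*(-1/32486) = -1369/878 ≈ -1.5592)
(22044 + b)/(10545 + S(106, 128)) = (22044 - 1369/878)/(10545 + 122) = (19353263/878)/10667 = (19353263/878)*(1/10667) = 19353263/9365626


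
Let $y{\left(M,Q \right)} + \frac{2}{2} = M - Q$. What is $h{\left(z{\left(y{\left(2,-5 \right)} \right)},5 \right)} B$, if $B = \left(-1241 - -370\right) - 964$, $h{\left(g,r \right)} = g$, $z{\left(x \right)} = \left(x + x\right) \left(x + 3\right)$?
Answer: $-198180$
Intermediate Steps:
$y{\left(M,Q \right)} = -1 + M - Q$ ($y{\left(M,Q \right)} = -1 + \left(M - Q\right) = -1 + M - Q$)
$z{\left(x \right)} = 2 x \left(3 + x\right)$
$B = -1835$ ($B = \left(-1241 + 370\right) - 964 = -871 - 964 = -1835$)
$h{\left(z{\left(y{\left(2,-5 \right)} \right)},5 \right)} B = 2 \left(-1 + 2 - -5\right) \left(3 - -6\right) \left(-1835\right) = 2 \left(-1 + 2 + 5\right) \left(3 + \left(-1 + 2 + 5\right)\right) \left(-1835\right) = 2 \cdot 6 \left(3 + 6\right) \left(-1835\right) = 2 \cdot 6 \cdot 9 \left(-1835\right) = 108 \left(-1835\right) = -198180$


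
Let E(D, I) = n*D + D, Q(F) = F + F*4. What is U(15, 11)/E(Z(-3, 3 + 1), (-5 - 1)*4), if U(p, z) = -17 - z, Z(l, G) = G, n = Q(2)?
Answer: -7/11 ≈ -0.63636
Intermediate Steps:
Q(F) = 5*F (Q(F) = F + 4*F = 5*F)
n = 10 (n = 5*2 = 10)
E(D, I) = 11*D (E(D, I) = 10*D + D = 11*D)
U(15, 11)/E(Z(-3, 3 + 1), (-5 - 1)*4) = (-17 - 1*11)/((11*(3 + 1))) = (-17 - 11)/((11*4)) = -28/44 = -28*1/44 = -7/11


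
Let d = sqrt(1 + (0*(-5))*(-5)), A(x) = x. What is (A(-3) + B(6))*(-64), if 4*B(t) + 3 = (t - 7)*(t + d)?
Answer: 352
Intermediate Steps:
d = 1 (d = sqrt(1 + 0*(-5)) = sqrt(1 + 0) = sqrt(1) = 1)
B(t) = -3/4 + (1 + t)*(-7 + t)/4 (B(t) = -3/4 + ((t - 7)*(t + 1))/4 = -3/4 + ((-7 + t)*(1 + t))/4 = -3/4 + ((1 + t)*(-7 + t))/4 = -3/4 + (1 + t)*(-7 + t)/4)
(A(-3) + B(6))*(-64) = (-3 + (-5/2 - 3/2*6 + (1/4)*6**2))*(-64) = (-3 + (-5/2 - 9 + (1/4)*36))*(-64) = (-3 + (-5/2 - 9 + 9))*(-64) = (-3 - 5/2)*(-64) = -11/2*(-64) = 352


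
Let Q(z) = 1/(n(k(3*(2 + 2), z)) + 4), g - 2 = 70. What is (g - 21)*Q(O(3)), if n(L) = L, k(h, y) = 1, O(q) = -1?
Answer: 51/5 ≈ 10.200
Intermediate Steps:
g = 72 (g = 2 + 70 = 72)
Q(z) = ⅕ (Q(z) = 1/(1 + 4) = 1/5 = ⅕)
(g - 21)*Q(O(3)) = (72 - 21)*(⅕) = 51*(⅕) = 51/5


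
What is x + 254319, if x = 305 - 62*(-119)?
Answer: 262002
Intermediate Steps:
x = 7683 (x = 305 + 7378 = 7683)
x + 254319 = 7683 + 254319 = 262002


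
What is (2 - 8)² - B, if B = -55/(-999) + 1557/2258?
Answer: 79527079/2255742 ≈ 35.255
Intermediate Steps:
B = 1679633/2255742 (B = -55*(-1/999) + 1557*(1/2258) = 55/999 + 1557/2258 = 1679633/2255742 ≈ 0.74460)
(2 - 8)² - B = (2 - 8)² - 1*1679633/2255742 = (-6)² - 1679633/2255742 = 36 - 1679633/2255742 = 79527079/2255742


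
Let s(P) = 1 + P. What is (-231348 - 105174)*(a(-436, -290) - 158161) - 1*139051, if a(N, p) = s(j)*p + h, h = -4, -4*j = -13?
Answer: 53640626444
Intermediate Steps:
j = 13/4 (j = -¼*(-13) = 13/4 ≈ 3.2500)
a(N, p) = -4 + 17*p/4 (a(N, p) = (1 + 13/4)*p - 4 = 17*p/4 - 4 = -4 + 17*p/4)
(-231348 - 105174)*(a(-436, -290) - 158161) - 1*139051 = (-231348 - 105174)*((-4 + (17/4)*(-290)) - 158161) - 1*139051 = -336522*((-4 - 2465/2) - 158161) - 139051 = -336522*(-2473/2 - 158161) - 139051 = -336522*(-318795/2) - 139051 = 53640765495 - 139051 = 53640626444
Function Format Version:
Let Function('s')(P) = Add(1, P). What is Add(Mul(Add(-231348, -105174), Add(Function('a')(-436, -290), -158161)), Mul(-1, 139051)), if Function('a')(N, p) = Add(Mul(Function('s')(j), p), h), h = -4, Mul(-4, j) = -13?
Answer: 53640626444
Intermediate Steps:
j = Rational(13, 4) (j = Mul(Rational(-1, 4), -13) = Rational(13, 4) ≈ 3.2500)
Function('a')(N, p) = Add(-4, Mul(Rational(17, 4), p)) (Function('a')(N, p) = Add(Mul(Add(1, Rational(13, 4)), p), -4) = Add(Mul(Rational(17, 4), p), -4) = Add(-4, Mul(Rational(17, 4), p)))
Add(Mul(Add(-231348, -105174), Add(Function('a')(-436, -290), -158161)), Mul(-1, 139051)) = Add(Mul(Add(-231348, -105174), Add(Add(-4, Mul(Rational(17, 4), -290)), -158161)), Mul(-1, 139051)) = Add(Mul(-336522, Add(Add(-4, Rational(-2465, 2)), -158161)), -139051) = Add(Mul(-336522, Add(Rational(-2473, 2), -158161)), -139051) = Add(Mul(-336522, Rational(-318795, 2)), -139051) = Add(53640765495, -139051) = 53640626444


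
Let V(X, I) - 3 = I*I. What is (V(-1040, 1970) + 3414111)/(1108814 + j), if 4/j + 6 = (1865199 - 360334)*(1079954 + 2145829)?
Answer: 17706341020894667523/2691295563345361625 ≈ 6.5791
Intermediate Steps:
V(X, I) = 3 + I² (V(X, I) = 3 + I*I = 3 + I²)
j = 4/4854367934289 (j = 4/(-6 + (1865199 - 360334)*(1079954 + 2145829)) = 4/(-6 + 1504865*3225783) = 4/(-6 + 4854367934295) = 4/4854367934289 ≈ 8.2400e-13)
(V(-1040, 1970) + 3414111)/(1108814 + j) = ((3 + 1970²) + 3414111)/(1108814 + 4/4854367934289) = ((3 + 3880900) + 3414111)/(5382591126690723250/4854367934289) = (3880903 + 3414111)*(4854367934289/5382591126690723250) = 7295014*(4854367934289/5382591126690723250) = 17706341020894667523/2691295563345361625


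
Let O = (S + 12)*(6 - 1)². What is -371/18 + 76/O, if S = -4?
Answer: -4552/225 ≈ -20.231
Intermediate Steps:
O = 200 (O = (-4 + 12)*(6 - 1)² = 8*5² = 8*25 = 200)
-371/18 + 76/O = -371/18 + 76/200 = -371*1/18 + 76*(1/200) = -371/18 + 19/50 = -4552/225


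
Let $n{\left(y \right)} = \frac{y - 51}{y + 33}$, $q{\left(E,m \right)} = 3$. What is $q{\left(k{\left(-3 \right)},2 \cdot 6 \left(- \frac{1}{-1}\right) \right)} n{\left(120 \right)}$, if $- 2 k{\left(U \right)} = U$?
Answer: $\frac{23}{17} \approx 1.3529$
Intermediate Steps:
$k{\left(U \right)} = - \frac{U}{2}$
$n{\left(y \right)} = \frac{-51 + y}{33 + y}$
$q{\left(k{\left(-3 \right)},2 \cdot 6 \left(- \frac{1}{-1}\right) \right)} n{\left(120 \right)} = 3 \frac{-51 + 120}{33 + 120} = 3 \cdot \frac{1}{153} \cdot 69 = 3 \cdot \frac{23}{51} = \frac{23}{17}$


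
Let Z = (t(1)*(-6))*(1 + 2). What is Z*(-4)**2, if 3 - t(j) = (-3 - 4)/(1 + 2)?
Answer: -1536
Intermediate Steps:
t(j) = 16/3 (t(j) = 3 - (-3 - 4)/(1 + 2) = 3 - (-7)/3 = 3 - 1*(-7/3) = 3 + 7/3 = 16/3)
Z = -96 (Z = ((16/3)*(-6))*(1 + 2) = -32*3 = -96)
Z*(-4)**2 = -96*(-4)**2 = -96*16 = -1536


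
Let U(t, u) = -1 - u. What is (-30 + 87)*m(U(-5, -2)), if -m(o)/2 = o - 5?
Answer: 456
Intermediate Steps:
m(o) = 10 - 2*o (m(o) = -2*(o - 5) = -2*(-5 + o) = 10 - 2*o)
(-30 + 87)*m(U(-5, -2)) = (-30 + 87)*(10 - 2*(-1 - 1*(-2))) = 57*(10 - 2*(-1 + 2)) = 57*(10 - 2*1) = 57*(10 - 2) = 57*8 = 456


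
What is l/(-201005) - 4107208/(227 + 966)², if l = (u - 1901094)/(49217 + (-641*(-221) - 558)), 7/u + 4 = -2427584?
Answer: -381421781340758816610929/132174342603867790699200 ≈ -2.8857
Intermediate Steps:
u = -7/2427588 (u = 7/(-4 - 2427584) = 7/(-2427588) = 7*(-1/2427588) = -7/2427588 ≈ -2.8835e-6)
l = -4615072981279/462018548160 (l = (-7/2427588 - 1901094)/(49217 + (-641*(-221) - 558)) = -4615072981279/(2427588*(49217 + (141661 - 558))) = -4615072981279/(2427588*(49217 + 141103)) = -4615072981279/2427588/190320 = -4615072981279/2427588*1/190320 = -4615072981279/462018548160 ≈ -9.9889)
l/(-201005) - 4107208/(227 + 966)² = -4615072981279/462018548160/(-201005) - 4107208/(227 + 966)² = -4615072981279/462018548160*(-1/201005) - 4107208/(1193²) = 4615072981279/92868038272900800 - 4107208/1423249 = -381421781340758816610929/132174342603867790699200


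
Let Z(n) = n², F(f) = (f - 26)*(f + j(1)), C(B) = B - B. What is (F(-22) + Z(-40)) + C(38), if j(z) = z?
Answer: 2608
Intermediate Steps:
C(B) = 0
F(f) = (1 + f)*(-26 + f) (F(f) = (f - 26)*(f + 1) = (-26 + f)*(1 + f) = (1 + f)*(-26 + f))
(F(-22) + Z(-40)) + C(38) = ((-26 + (-22)² - 25*(-22)) + (-40)²) + 0 = ((-26 + 484 + 550) + 1600) + 0 = (1008 + 1600) + 0 = 2608 + 0 = 2608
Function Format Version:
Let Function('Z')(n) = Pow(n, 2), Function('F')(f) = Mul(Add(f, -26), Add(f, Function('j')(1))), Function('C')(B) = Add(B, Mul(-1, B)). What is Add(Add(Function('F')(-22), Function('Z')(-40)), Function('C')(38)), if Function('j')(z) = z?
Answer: 2608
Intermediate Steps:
Function('C')(B) = 0
Function('F')(f) = Mul(Add(1, f), Add(-26, f)) (Function('F')(f) = Mul(Add(f, -26), Add(f, 1)) = Mul(Add(-26, f), Add(1, f)) = Mul(Add(1, f), Add(-26, f)))
Add(Add(Function('F')(-22), Function('Z')(-40)), Function('C')(38)) = Add(Add(Add(-26, Pow(-22, 2), Mul(-25, -22)), Pow(-40, 2)), 0) = Add(Add(Add(-26, 484, 550), 1600), 0) = Add(Add(1008, 1600), 0) = Add(2608, 0) = 2608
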